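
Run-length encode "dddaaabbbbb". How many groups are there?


Input: dddaaabbbbb
Scanning for consecutive runs:
  Group 1: 'd' x 3 (positions 0-2)
  Group 2: 'a' x 3 (positions 3-5)
  Group 3: 'b' x 5 (positions 6-10)
Total groups: 3

3


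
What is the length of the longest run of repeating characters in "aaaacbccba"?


Input: "aaaacbccba"
Scanning for longest run:
  Position 1 ('a'): continues run of 'a', length=2
  Position 2 ('a'): continues run of 'a', length=3
  Position 3 ('a'): continues run of 'a', length=4
  Position 4 ('c'): new char, reset run to 1
  Position 5 ('b'): new char, reset run to 1
  Position 6 ('c'): new char, reset run to 1
  Position 7 ('c'): continues run of 'c', length=2
  Position 8 ('b'): new char, reset run to 1
  Position 9 ('a'): new char, reset run to 1
Longest run: 'a' with length 4

4


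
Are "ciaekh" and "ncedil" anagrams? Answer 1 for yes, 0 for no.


Strings: "ciaekh", "ncedil"
Sorted first:  acehik
Sorted second: cdeiln
Differ at position 0: 'a' vs 'c' => not anagrams

0


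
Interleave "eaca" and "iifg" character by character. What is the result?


Interleaving "eaca" and "iifg":
  Position 0: 'e' from first, 'i' from second => "ei"
  Position 1: 'a' from first, 'i' from second => "ai"
  Position 2: 'c' from first, 'f' from second => "cf"
  Position 3: 'a' from first, 'g' from second => "ag"
Result: eiaicfag

eiaicfag


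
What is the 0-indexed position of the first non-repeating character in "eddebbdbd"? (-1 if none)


Input: eddebbdbd
Character frequencies:
  'b': 3
  'd': 4
  'e': 2
Scanning left to right for freq == 1:
  Position 0 ('e'): freq=2, skip
  Position 1 ('d'): freq=4, skip
  Position 2 ('d'): freq=4, skip
  Position 3 ('e'): freq=2, skip
  Position 4 ('b'): freq=3, skip
  Position 5 ('b'): freq=3, skip
  Position 6 ('d'): freq=4, skip
  Position 7 ('b'): freq=3, skip
  Position 8 ('d'): freq=4, skip
  No unique character found => answer = -1

-1


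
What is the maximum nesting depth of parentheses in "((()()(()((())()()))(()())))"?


Input: "((()()(()((())()()))(()())))"
Tracking depth:
  Position 0 '(': depth becomes 1
  Position 1 '(': depth becomes 2
  Position 2 '(': depth becomes 3
  Position 3 ')': depth becomes 2
  Position 4 '(': depth becomes 3
  Position 5 ')': depth becomes 2
  Position 6 '(': depth becomes 3
  Position 7 '(': depth becomes 4
  Position 8 ')': depth becomes 3
  Position 9 '(': depth becomes 4
  Position 10 '(': depth becomes 5
  Position 11 '(': depth becomes 6
  Position 12 ')': depth becomes 5
  Position 13 ')': depth becomes 4
  Position 14 '(': depth becomes 5
  Position 15 ')': depth becomes 4
  Position 16 '(': depth becomes 5
  Position 17 ')': depth becomes 4
  Position 18 ')': depth becomes 3
  Position 19 ')': depth becomes 2
  Position 20 '(': depth becomes 3
  Position 21 '(': depth becomes 4
  Position 22 ')': depth becomes 3
  Position 23 '(': depth becomes 4
  Position 24 ')': depth becomes 3
  Position 25 ')': depth becomes 2
  Position 26 ')': depth becomes 1
  Position 27 ')': depth becomes 0
Maximum depth reached: 6

6


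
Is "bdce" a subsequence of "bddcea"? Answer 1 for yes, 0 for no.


Check if "bdce" is a subsequence of "bddcea"
Greedy scan:
  Position 0 ('b'): matches sub[0] = 'b'
  Position 1 ('d'): matches sub[1] = 'd'
  Position 2 ('d'): no match needed
  Position 3 ('c'): matches sub[2] = 'c'
  Position 4 ('e'): matches sub[3] = 'e'
  Position 5 ('a'): no match needed
All 4 characters matched => is a subsequence

1


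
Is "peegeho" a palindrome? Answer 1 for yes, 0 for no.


Input: peegeho
Reversed: ohegeep
  Compare pos 0 ('p') with pos 6 ('o'): MISMATCH
  Compare pos 1 ('e') with pos 5 ('h'): MISMATCH
  Compare pos 2 ('e') with pos 4 ('e'): match
Result: not a palindrome

0


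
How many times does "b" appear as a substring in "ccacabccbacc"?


Searching for "b" in "ccacabccbacc"
Scanning each position:
  Position 0: "c" => no
  Position 1: "c" => no
  Position 2: "a" => no
  Position 3: "c" => no
  Position 4: "a" => no
  Position 5: "b" => MATCH
  Position 6: "c" => no
  Position 7: "c" => no
  Position 8: "b" => MATCH
  Position 9: "a" => no
  Position 10: "c" => no
  Position 11: "c" => no
Total occurrences: 2

2


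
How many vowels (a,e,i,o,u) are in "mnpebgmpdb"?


Input: mnpebgmpdb
Checking each character:
  'm' at position 0: consonant
  'n' at position 1: consonant
  'p' at position 2: consonant
  'e' at position 3: vowel (running total: 1)
  'b' at position 4: consonant
  'g' at position 5: consonant
  'm' at position 6: consonant
  'p' at position 7: consonant
  'd' at position 8: consonant
  'b' at position 9: consonant
Total vowels: 1

1


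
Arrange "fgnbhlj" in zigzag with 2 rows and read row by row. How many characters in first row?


Zigzag "fgnbhlj" into 2 rows:
Placing characters:
  'f' => row 0
  'g' => row 1
  'n' => row 0
  'b' => row 1
  'h' => row 0
  'l' => row 1
  'j' => row 0
Rows:
  Row 0: "fnhj"
  Row 1: "gbl"
First row length: 4

4


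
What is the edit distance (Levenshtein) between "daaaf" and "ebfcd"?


Computing edit distance: "daaaf" -> "ebfcd"
DP table:
           e    b    f    c    d
      0    1    2    3    4    5
  d   1    1    2    3    4    4
  a   2    2    2    3    4    5
  a   3    3    3    3    4    5
  a   4    4    4    4    4    5
  f   5    5    5    4    5    5
Edit distance = dp[5][5] = 5

5


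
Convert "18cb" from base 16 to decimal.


Input: "18cb" in base 16
Positional expansion:
  Digit '1' (value 1) x 16^3 = 4096
  Digit '8' (value 8) x 16^2 = 2048
  Digit 'c' (value 12) x 16^1 = 192
  Digit 'b' (value 11) x 16^0 = 11
Sum = 6347

6347


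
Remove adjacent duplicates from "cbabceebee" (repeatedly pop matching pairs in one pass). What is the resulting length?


Input: cbabceebee
Stack-based adjacent duplicate removal:
  Read 'c': push. Stack: c
  Read 'b': push. Stack: cb
  Read 'a': push. Stack: cba
  Read 'b': push. Stack: cbab
  Read 'c': push. Stack: cbabc
  Read 'e': push. Stack: cbabce
  Read 'e': matches stack top 'e' => pop. Stack: cbabc
  Read 'b': push. Stack: cbabcb
  Read 'e': push. Stack: cbabcbe
  Read 'e': matches stack top 'e' => pop. Stack: cbabcb
Final stack: "cbabcb" (length 6)

6


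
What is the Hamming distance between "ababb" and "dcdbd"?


Comparing "ababb" and "dcdbd" position by position:
  Position 0: 'a' vs 'd' => differ
  Position 1: 'b' vs 'c' => differ
  Position 2: 'a' vs 'd' => differ
  Position 3: 'b' vs 'b' => same
  Position 4: 'b' vs 'd' => differ
Total differences (Hamming distance): 4

4


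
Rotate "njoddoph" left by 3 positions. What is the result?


Input: "njoddoph", rotate left by 3
First 3 characters: "njo"
Remaining characters: "ddoph"
Concatenate remaining + first: "ddoph" + "njo" = "ddophnjo"

ddophnjo


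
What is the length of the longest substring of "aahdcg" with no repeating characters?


Input: "aahdcg"
Sliding window (track last position of each char):
  Position 0 ('a'): window [0,0] length 1 -- new best
  Position 1 ('a'): repeat (last at 0), move window start to 1
  Position 1 ('a'): window [1,1] length 1
  Position 2 ('h'): window [1,2] length 2 -- new best
  Position 3 ('d'): window [1,3] length 3 -- new best
  Position 4 ('c'): window [1,4] length 4 -- new best
  Position 5 ('g'): window [1,5] length 5 -- new best
Longest substring with no repeats: "ahdcg" with length 5

5


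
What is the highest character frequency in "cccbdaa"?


Input: cccbdaa
Character counts:
  'a': 2
  'b': 1
  'c': 3
  'd': 1
Maximum frequency: 3

3


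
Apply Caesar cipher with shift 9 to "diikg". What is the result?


Caesar cipher: shift "diikg" by 9
  'd' (pos 3) + 9 = pos 12 = 'm'
  'i' (pos 8) + 9 = pos 17 = 'r'
  'i' (pos 8) + 9 = pos 17 = 'r'
  'k' (pos 10) + 9 = pos 19 = 't'
  'g' (pos 6) + 9 = pos 15 = 'p'
Result: mrrtp

mrrtp


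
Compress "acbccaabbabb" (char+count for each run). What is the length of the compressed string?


Input: acbccaabbabb
Runs:
  'a' x 1 => "a1"
  'c' x 1 => "c1"
  'b' x 1 => "b1"
  'c' x 2 => "c2"
  'a' x 2 => "a2"
  'b' x 2 => "b2"
  'a' x 1 => "a1"
  'b' x 2 => "b2"
Compressed: "a1c1b1c2a2b2a1b2"
Compressed length: 16

16


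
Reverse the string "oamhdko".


Input: oamhdko
Reading characters right to left:
  Position 6: 'o'
  Position 5: 'k'
  Position 4: 'd'
  Position 3: 'h'
  Position 2: 'm'
  Position 1: 'a'
  Position 0: 'o'
Reversed: okdhmao

okdhmao


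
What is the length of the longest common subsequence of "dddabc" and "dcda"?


LCS of "dddabc" and "dcda"
DP table:
           d    c    d    a
      0    0    0    0    0
  d   0    1    1    1    1
  d   0    1    1    2    2
  d   0    1    1    2    2
  a   0    1    1    2    3
  b   0    1    1    2    3
  c   0    1    2    2    3
LCS length = dp[6][4] = 3

3


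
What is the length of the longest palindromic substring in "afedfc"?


Input: "afedfc"
Checking substrings for palindromes:
  No multi-char palindromic substrings found
Longest palindromic substring: "a" with length 1

1


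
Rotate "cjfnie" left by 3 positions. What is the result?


Input: "cjfnie", rotate left by 3
First 3 characters: "cjf"
Remaining characters: "nie"
Concatenate remaining + first: "nie" + "cjf" = "niecjf"

niecjf


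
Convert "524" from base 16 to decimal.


Input: "524" in base 16
Positional expansion:
  Digit '5' (value 5) x 16^2 = 1280
  Digit '2' (value 2) x 16^1 = 32
  Digit '4' (value 4) x 16^0 = 4
Sum = 1316

1316


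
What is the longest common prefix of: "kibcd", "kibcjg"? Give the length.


Words: kibcd, kibcjg
  Position 0: all 'k' => match
  Position 1: all 'i' => match
  Position 2: all 'b' => match
  Position 3: all 'c' => match
  Position 4: ('d', 'j') => mismatch, stop
LCP = "kibc" (length 4)

4


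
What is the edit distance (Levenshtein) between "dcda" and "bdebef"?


Computing edit distance: "dcda" -> "bdebef"
DP table:
           b    d    e    b    e    f
      0    1    2    3    4    5    6
  d   1    1    1    2    3    4    5
  c   2    2    2    2    3    4    5
  d   3    3    2    3    3    4    5
  a   4    4    3    3    4    4    5
Edit distance = dp[4][6] = 5

5


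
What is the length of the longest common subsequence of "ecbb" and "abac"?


LCS of "ecbb" and "abac"
DP table:
           a    b    a    c
      0    0    0    0    0
  e   0    0    0    0    0
  c   0    0    0    0    1
  b   0    0    1    1    1
  b   0    0    1    1    1
LCS length = dp[4][4] = 1

1


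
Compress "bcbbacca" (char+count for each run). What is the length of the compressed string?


Input: bcbbacca
Runs:
  'b' x 1 => "b1"
  'c' x 1 => "c1"
  'b' x 2 => "b2"
  'a' x 1 => "a1"
  'c' x 2 => "c2"
  'a' x 1 => "a1"
Compressed: "b1c1b2a1c2a1"
Compressed length: 12

12


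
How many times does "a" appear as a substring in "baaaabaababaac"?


Searching for "a" in "baaaabaababaac"
Scanning each position:
  Position 0: "b" => no
  Position 1: "a" => MATCH
  Position 2: "a" => MATCH
  Position 3: "a" => MATCH
  Position 4: "a" => MATCH
  Position 5: "b" => no
  Position 6: "a" => MATCH
  Position 7: "a" => MATCH
  Position 8: "b" => no
  Position 9: "a" => MATCH
  Position 10: "b" => no
  Position 11: "a" => MATCH
  Position 12: "a" => MATCH
  Position 13: "c" => no
Total occurrences: 9

9


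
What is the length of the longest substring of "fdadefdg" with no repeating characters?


Input: "fdadefdg"
Sliding window (track last position of each char):
  Position 0 ('f'): window [0,0] length 1 -- new best
  Position 1 ('d'): window [0,1] length 2 -- new best
  Position 2 ('a'): window [0,2] length 3 -- new best
  Position 3 ('d'): repeat (last at 1), move window start to 2
  Position 3 ('d'): window [2,3] length 2
  Position 4 ('e'): window [2,4] length 3
  Position 5 ('f'): window [2,5] length 4 -- new best
  Position 6 ('d'): repeat (last at 3), move window start to 4
  Position 6 ('d'): window [4,6] length 3
  Position 7 ('g'): window [4,7] length 4
Longest substring with no repeats: "adef" with length 4

4


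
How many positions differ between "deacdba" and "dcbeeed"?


Comparing "deacdba" and "dcbeeed" position by position:
  Position 0: 'd' vs 'd' => same
  Position 1: 'e' vs 'c' => DIFFER
  Position 2: 'a' vs 'b' => DIFFER
  Position 3: 'c' vs 'e' => DIFFER
  Position 4: 'd' vs 'e' => DIFFER
  Position 5: 'b' vs 'e' => DIFFER
  Position 6: 'a' vs 'd' => DIFFER
Positions that differ: 6

6


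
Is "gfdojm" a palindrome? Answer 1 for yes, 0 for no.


Input: gfdojm
Reversed: mjodfg
  Compare pos 0 ('g') with pos 5 ('m'): MISMATCH
  Compare pos 1 ('f') with pos 4 ('j'): MISMATCH
  Compare pos 2 ('d') with pos 3 ('o'): MISMATCH
Result: not a palindrome

0


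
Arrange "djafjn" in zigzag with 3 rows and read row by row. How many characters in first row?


Zigzag "djafjn" into 3 rows:
Placing characters:
  'd' => row 0
  'j' => row 1
  'a' => row 2
  'f' => row 1
  'j' => row 0
  'n' => row 1
Rows:
  Row 0: "dj"
  Row 1: "jfn"
  Row 2: "a"
First row length: 2

2


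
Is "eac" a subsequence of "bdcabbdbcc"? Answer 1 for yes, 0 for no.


Check if "eac" is a subsequence of "bdcabbdbcc"
Greedy scan:
  Position 0 ('b'): no match needed
  Position 1 ('d'): no match needed
  Position 2 ('c'): no match needed
  Position 3 ('a'): no match needed
  Position 4 ('b'): no match needed
  Position 5 ('b'): no match needed
  Position 6 ('d'): no match needed
  Position 7 ('b'): no match needed
  Position 8 ('c'): no match needed
  Position 9 ('c'): no match needed
Only matched 0/3 characters => not a subsequence

0


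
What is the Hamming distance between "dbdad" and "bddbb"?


Comparing "dbdad" and "bddbb" position by position:
  Position 0: 'd' vs 'b' => differ
  Position 1: 'b' vs 'd' => differ
  Position 2: 'd' vs 'd' => same
  Position 3: 'a' vs 'b' => differ
  Position 4: 'd' vs 'b' => differ
Total differences (Hamming distance): 4

4


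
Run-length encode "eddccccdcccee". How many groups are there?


Input: eddccccdcccee
Scanning for consecutive runs:
  Group 1: 'e' x 1 (positions 0-0)
  Group 2: 'd' x 2 (positions 1-2)
  Group 3: 'c' x 4 (positions 3-6)
  Group 4: 'd' x 1 (positions 7-7)
  Group 5: 'c' x 3 (positions 8-10)
  Group 6: 'e' x 2 (positions 11-12)
Total groups: 6

6


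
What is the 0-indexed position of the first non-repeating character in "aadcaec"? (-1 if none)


Input: aadcaec
Character frequencies:
  'a': 3
  'c': 2
  'd': 1
  'e': 1
Scanning left to right for freq == 1:
  Position 0 ('a'): freq=3, skip
  Position 1 ('a'): freq=3, skip
  Position 2 ('d'): unique! => answer = 2

2


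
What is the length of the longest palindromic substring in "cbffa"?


Input: "cbffa"
Checking substrings for palindromes:
  [2:4] "ff" (len 2) => palindrome
Longest palindromic substring: "ff" with length 2

2


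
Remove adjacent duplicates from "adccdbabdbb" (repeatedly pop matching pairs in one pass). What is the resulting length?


Input: adccdbabdbb
Stack-based adjacent duplicate removal:
  Read 'a': push. Stack: a
  Read 'd': push. Stack: ad
  Read 'c': push. Stack: adc
  Read 'c': matches stack top 'c' => pop. Stack: ad
  Read 'd': matches stack top 'd' => pop. Stack: a
  Read 'b': push. Stack: ab
  Read 'a': push. Stack: aba
  Read 'b': push. Stack: abab
  Read 'd': push. Stack: ababd
  Read 'b': push. Stack: ababdb
  Read 'b': matches stack top 'b' => pop. Stack: ababd
Final stack: "ababd" (length 5)

5


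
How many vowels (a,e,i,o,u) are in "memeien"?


Input: memeien
Checking each character:
  'm' at position 0: consonant
  'e' at position 1: vowel (running total: 1)
  'm' at position 2: consonant
  'e' at position 3: vowel (running total: 2)
  'i' at position 4: vowel (running total: 3)
  'e' at position 5: vowel (running total: 4)
  'n' at position 6: consonant
Total vowels: 4

4


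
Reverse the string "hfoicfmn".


Input: hfoicfmn
Reading characters right to left:
  Position 7: 'n'
  Position 6: 'm'
  Position 5: 'f'
  Position 4: 'c'
  Position 3: 'i'
  Position 2: 'o'
  Position 1: 'f'
  Position 0: 'h'
Reversed: nmfciofh

nmfciofh


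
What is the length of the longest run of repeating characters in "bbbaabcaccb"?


Input: "bbbaabcaccb"
Scanning for longest run:
  Position 1 ('b'): continues run of 'b', length=2
  Position 2 ('b'): continues run of 'b', length=3
  Position 3 ('a'): new char, reset run to 1
  Position 4 ('a'): continues run of 'a', length=2
  Position 5 ('b'): new char, reset run to 1
  Position 6 ('c'): new char, reset run to 1
  Position 7 ('a'): new char, reset run to 1
  Position 8 ('c'): new char, reset run to 1
  Position 9 ('c'): continues run of 'c', length=2
  Position 10 ('b'): new char, reset run to 1
Longest run: 'b' with length 3

3


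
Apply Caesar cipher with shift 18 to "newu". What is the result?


Caesar cipher: shift "newu" by 18
  'n' (pos 13) + 18 = pos 5 = 'f'
  'e' (pos 4) + 18 = pos 22 = 'w'
  'w' (pos 22) + 18 = pos 14 = 'o'
  'u' (pos 20) + 18 = pos 12 = 'm'
Result: fwom

fwom


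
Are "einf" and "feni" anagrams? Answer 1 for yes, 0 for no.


Strings: "einf", "feni"
Sorted first:  efin
Sorted second: efin
Sorted forms match => anagrams

1


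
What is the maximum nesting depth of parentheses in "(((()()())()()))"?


Input: "(((()()())()()))"
Tracking depth:
  Position 0 '(': depth becomes 1
  Position 1 '(': depth becomes 2
  Position 2 '(': depth becomes 3
  Position 3 '(': depth becomes 4
  Position 4 ')': depth becomes 3
  Position 5 '(': depth becomes 4
  Position 6 ')': depth becomes 3
  Position 7 '(': depth becomes 4
  Position 8 ')': depth becomes 3
  Position 9 ')': depth becomes 2
  Position 10 '(': depth becomes 3
  Position 11 ')': depth becomes 2
  Position 12 '(': depth becomes 3
  Position 13 ')': depth becomes 2
  Position 14 ')': depth becomes 1
  Position 15 ')': depth becomes 0
Maximum depth reached: 4

4


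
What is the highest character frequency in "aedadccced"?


Input: aedadccced
Character counts:
  'a': 2
  'c': 3
  'd': 3
  'e': 2
Maximum frequency: 3

3


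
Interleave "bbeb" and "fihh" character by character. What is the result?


Interleaving "bbeb" and "fihh":
  Position 0: 'b' from first, 'f' from second => "bf"
  Position 1: 'b' from first, 'i' from second => "bi"
  Position 2: 'e' from first, 'h' from second => "eh"
  Position 3: 'b' from first, 'h' from second => "bh"
Result: bfbiehbh

bfbiehbh


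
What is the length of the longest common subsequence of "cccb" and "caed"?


LCS of "cccb" and "caed"
DP table:
           c    a    e    d
      0    0    0    0    0
  c   0    1    1    1    1
  c   0    1    1    1    1
  c   0    1    1    1    1
  b   0    1    1    1    1
LCS length = dp[4][4] = 1

1


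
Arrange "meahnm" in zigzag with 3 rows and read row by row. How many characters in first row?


Zigzag "meahnm" into 3 rows:
Placing characters:
  'm' => row 0
  'e' => row 1
  'a' => row 2
  'h' => row 1
  'n' => row 0
  'm' => row 1
Rows:
  Row 0: "mn"
  Row 1: "ehm"
  Row 2: "a"
First row length: 2

2


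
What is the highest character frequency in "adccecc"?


Input: adccecc
Character counts:
  'a': 1
  'c': 4
  'd': 1
  'e': 1
Maximum frequency: 4

4


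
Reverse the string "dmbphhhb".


Input: dmbphhhb
Reading characters right to left:
  Position 7: 'b'
  Position 6: 'h'
  Position 5: 'h'
  Position 4: 'h'
  Position 3: 'p'
  Position 2: 'b'
  Position 1: 'm'
  Position 0: 'd'
Reversed: bhhhpbmd

bhhhpbmd


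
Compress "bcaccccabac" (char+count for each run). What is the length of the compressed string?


Input: bcaccccabac
Runs:
  'b' x 1 => "b1"
  'c' x 1 => "c1"
  'a' x 1 => "a1"
  'c' x 4 => "c4"
  'a' x 1 => "a1"
  'b' x 1 => "b1"
  'a' x 1 => "a1"
  'c' x 1 => "c1"
Compressed: "b1c1a1c4a1b1a1c1"
Compressed length: 16

16


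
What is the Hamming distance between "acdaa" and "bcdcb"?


Comparing "acdaa" and "bcdcb" position by position:
  Position 0: 'a' vs 'b' => differ
  Position 1: 'c' vs 'c' => same
  Position 2: 'd' vs 'd' => same
  Position 3: 'a' vs 'c' => differ
  Position 4: 'a' vs 'b' => differ
Total differences (Hamming distance): 3

3


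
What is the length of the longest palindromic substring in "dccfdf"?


Input: "dccfdf"
Checking substrings for palindromes:
  [3:6] "fdf" (len 3) => palindrome
  [1:3] "cc" (len 2) => palindrome
Longest palindromic substring: "fdf" with length 3

3


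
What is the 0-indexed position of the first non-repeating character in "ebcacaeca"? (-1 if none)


Input: ebcacaeca
Character frequencies:
  'a': 3
  'b': 1
  'c': 3
  'e': 2
Scanning left to right for freq == 1:
  Position 0 ('e'): freq=2, skip
  Position 1 ('b'): unique! => answer = 1

1


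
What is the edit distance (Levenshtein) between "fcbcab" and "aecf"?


Computing edit distance: "fcbcab" -> "aecf"
DP table:
           a    e    c    f
      0    1    2    3    4
  f   1    1    2    3    3
  c   2    2    2    2    3
  b   3    3    3    3    3
  c   4    4    4    3    4
  a   5    4    5    4    4
  b   6    5    5    5    5
Edit distance = dp[6][4] = 5

5


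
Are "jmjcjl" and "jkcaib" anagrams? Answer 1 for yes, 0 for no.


Strings: "jmjcjl", "jkcaib"
Sorted first:  cjjjlm
Sorted second: abcijk
Differ at position 0: 'c' vs 'a' => not anagrams

0


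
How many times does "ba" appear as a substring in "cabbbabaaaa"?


Searching for "ba" in "cabbbabaaaa"
Scanning each position:
  Position 0: "ca" => no
  Position 1: "ab" => no
  Position 2: "bb" => no
  Position 3: "bb" => no
  Position 4: "ba" => MATCH
  Position 5: "ab" => no
  Position 6: "ba" => MATCH
  Position 7: "aa" => no
  Position 8: "aa" => no
  Position 9: "aa" => no
Total occurrences: 2

2


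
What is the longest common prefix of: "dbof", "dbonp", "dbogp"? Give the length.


Words: dbof, dbonp, dbogp
  Position 0: all 'd' => match
  Position 1: all 'b' => match
  Position 2: all 'o' => match
  Position 3: ('f', 'n', 'g') => mismatch, stop
LCP = "dbo" (length 3)

3


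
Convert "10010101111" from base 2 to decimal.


Input: "10010101111" in base 2
Positional expansion:
  Digit '1' (value 1) x 2^10 = 1024
  Digit '0' (value 0) x 2^9 = 0
  Digit '0' (value 0) x 2^8 = 0
  Digit '1' (value 1) x 2^7 = 128
  Digit '0' (value 0) x 2^6 = 0
  Digit '1' (value 1) x 2^5 = 32
  Digit '0' (value 0) x 2^4 = 0
  Digit '1' (value 1) x 2^3 = 8
  Digit '1' (value 1) x 2^2 = 4
  Digit '1' (value 1) x 2^1 = 2
  Digit '1' (value 1) x 2^0 = 1
Sum = 1199

1199


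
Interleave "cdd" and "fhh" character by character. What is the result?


Interleaving "cdd" and "fhh":
  Position 0: 'c' from first, 'f' from second => "cf"
  Position 1: 'd' from first, 'h' from second => "dh"
  Position 2: 'd' from first, 'h' from second => "dh"
Result: cfdhdh

cfdhdh


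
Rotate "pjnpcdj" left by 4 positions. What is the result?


Input: "pjnpcdj", rotate left by 4
First 4 characters: "pjnp"
Remaining characters: "cdj"
Concatenate remaining + first: "cdj" + "pjnp" = "cdjpjnp"

cdjpjnp


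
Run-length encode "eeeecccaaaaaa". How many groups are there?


Input: eeeecccaaaaaa
Scanning for consecutive runs:
  Group 1: 'e' x 4 (positions 0-3)
  Group 2: 'c' x 3 (positions 4-6)
  Group 3: 'a' x 6 (positions 7-12)
Total groups: 3

3


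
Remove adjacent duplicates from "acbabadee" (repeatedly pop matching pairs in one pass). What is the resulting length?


Input: acbabadee
Stack-based adjacent duplicate removal:
  Read 'a': push. Stack: a
  Read 'c': push. Stack: ac
  Read 'b': push. Stack: acb
  Read 'a': push. Stack: acba
  Read 'b': push. Stack: acbab
  Read 'a': push. Stack: acbaba
  Read 'd': push. Stack: acbabad
  Read 'e': push. Stack: acbabade
  Read 'e': matches stack top 'e' => pop. Stack: acbabad
Final stack: "acbabad" (length 7)

7


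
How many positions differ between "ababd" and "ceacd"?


Comparing "ababd" and "ceacd" position by position:
  Position 0: 'a' vs 'c' => DIFFER
  Position 1: 'b' vs 'e' => DIFFER
  Position 2: 'a' vs 'a' => same
  Position 3: 'b' vs 'c' => DIFFER
  Position 4: 'd' vs 'd' => same
Positions that differ: 3

3


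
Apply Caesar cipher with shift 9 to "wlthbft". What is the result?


Caesar cipher: shift "wlthbft" by 9
  'w' (pos 22) + 9 = pos 5 = 'f'
  'l' (pos 11) + 9 = pos 20 = 'u'
  't' (pos 19) + 9 = pos 2 = 'c'
  'h' (pos 7) + 9 = pos 16 = 'q'
  'b' (pos 1) + 9 = pos 10 = 'k'
  'f' (pos 5) + 9 = pos 14 = 'o'
  't' (pos 19) + 9 = pos 2 = 'c'
Result: fucqkoc

fucqkoc


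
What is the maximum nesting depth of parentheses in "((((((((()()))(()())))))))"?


Input: "((((((((()()))(()())))))))"
Tracking depth:
  Position 0 '(': depth becomes 1
  Position 1 '(': depth becomes 2
  Position 2 '(': depth becomes 3
  Position 3 '(': depth becomes 4
  Position 4 '(': depth becomes 5
  Position 5 '(': depth becomes 6
  Position 6 '(': depth becomes 7
  Position 7 '(': depth becomes 8
  Position 8 '(': depth becomes 9
  Position 9 ')': depth becomes 8
  Position 10 '(': depth becomes 9
  Position 11 ')': depth becomes 8
  Position 12 ')': depth becomes 7
  Position 13 ')': depth becomes 6
  Position 14 '(': depth becomes 7
  Position 15 '(': depth becomes 8
  Position 16 ')': depth becomes 7
  Position 17 '(': depth becomes 8
  Position 18 ')': depth becomes 7
  Position 19 ')': depth becomes 6
  Position 20 ')': depth becomes 5
  Position 21 ')': depth becomes 4
  Position 22 ')': depth becomes 3
  Position 23 ')': depth becomes 2
  Position 24 ')': depth becomes 1
  Position 25 ')': depth becomes 0
Maximum depth reached: 9

9


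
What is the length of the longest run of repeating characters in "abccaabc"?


Input: "abccaabc"
Scanning for longest run:
  Position 1 ('b'): new char, reset run to 1
  Position 2 ('c'): new char, reset run to 1
  Position 3 ('c'): continues run of 'c', length=2
  Position 4 ('a'): new char, reset run to 1
  Position 5 ('a'): continues run of 'a', length=2
  Position 6 ('b'): new char, reset run to 1
  Position 7 ('c'): new char, reset run to 1
Longest run: 'c' with length 2

2


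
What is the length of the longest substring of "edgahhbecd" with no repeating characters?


Input: "edgahhbecd"
Sliding window (track last position of each char):
  Position 0 ('e'): window [0,0] length 1 -- new best
  Position 1 ('d'): window [0,1] length 2 -- new best
  Position 2 ('g'): window [0,2] length 3 -- new best
  Position 3 ('a'): window [0,3] length 4 -- new best
  Position 4 ('h'): window [0,4] length 5 -- new best
  Position 5 ('h'): repeat (last at 4), move window start to 5
  Position 5 ('h'): window [5,5] length 1
  Position 6 ('b'): window [5,6] length 2
  Position 7 ('e'): window [5,7] length 3
  Position 8 ('c'): window [5,8] length 4
  Position 9 ('d'): window [5,9] length 5
Longest substring with no repeats: "edgah" with length 5

5


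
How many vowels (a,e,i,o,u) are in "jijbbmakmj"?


Input: jijbbmakmj
Checking each character:
  'j' at position 0: consonant
  'i' at position 1: vowel (running total: 1)
  'j' at position 2: consonant
  'b' at position 3: consonant
  'b' at position 4: consonant
  'm' at position 5: consonant
  'a' at position 6: vowel (running total: 2)
  'k' at position 7: consonant
  'm' at position 8: consonant
  'j' at position 9: consonant
Total vowels: 2

2


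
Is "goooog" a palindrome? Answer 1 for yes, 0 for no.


Input: goooog
Reversed: goooog
  Compare pos 0 ('g') with pos 5 ('g'): match
  Compare pos 1 ('o') with pos 4 ('o'): match
  Compare pos 2 ('o') with pos 3 ('o'): match
Result: palindrome

1


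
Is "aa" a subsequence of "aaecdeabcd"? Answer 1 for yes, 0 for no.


Check if "aa" is a subsequence of "aaecdeabcd"
Greedy scan:
  Position 0 ('a'): matches sub[0] = 'a'
  Position 1 ('a'): matches sub[1] = 'a'
  Position 2 ('e'): no match needed
  Position 3 ('c'): no match needed
  Position 4 ('d'): no match needed
  Position 5 ('e'): no match needed
  Position 6 ('a'): no match needed
  Position 7 ('b'): no match needed
  Position 8 ('c'): no match needed
  Position 9 ('d'): no match needed
All 2 characters matched => is a subsequence

1


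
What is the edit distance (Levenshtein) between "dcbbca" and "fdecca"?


Computing edit distance: "dcbbca" -> "fdecca"
DP table:
           f    d    e    c    c    a
      0    1    2    3    4    5    6
  d   1    1    1    2    3    4    5
  c   2    2    2    2    2    3    4
  b   3    3    3    3    3    3    4
  b   4    4    4    4    4    4    4
  c   5    5    5    5    4    4    5
  a   6    6    6    6    5    5    4
Edit distance = dp[6][6] = 4

4


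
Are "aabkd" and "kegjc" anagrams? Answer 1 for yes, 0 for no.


Strings: "aabkd", "kegjc"
Sorted first:  aabdk
Sorted second: cegjk
Differ at position 0: 'a' vs 'c' => not anagrams

0


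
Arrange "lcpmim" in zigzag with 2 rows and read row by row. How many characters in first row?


Zigzag "lcpmim" into 2 rows:
Placing characters:
  'l' => row 0
  'c' => row 1
  'p' => row 0
  'm' => row 1
  'i' => row 0
  'm' => row 1
Rows:
  Row 0: "lpi"
  Row 1: "cmm"
First row length: 3

3


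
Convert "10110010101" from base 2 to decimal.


Input: "10110010101" in base 2
Positional expansion:
  Digit '1' (value 1) x 2^10 = 1024
  Digit '0' (value 0) x 2^9 = 0
  Digit '1' (value 1) x 2^8 = 256
  Digit '1' (value 1) x 2^7 = 128
  Digit '0' (value 0) x 2^6 = 0
  Digit '0' (value 0) x 2^5 = 0
  Digit '1' (value 1) x 2^4 = 16
  Digit '0' (value 0) x 2^3 = 0
  Digit '1' (value 1) x 2^2 = 4
  Digit '0' (value 0) x 2^1 = 0
  Digit '1' (value 1) x 2^0 = 1
Sum = 1429

1429


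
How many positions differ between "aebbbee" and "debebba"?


Comparing "aebbbee" and "debebba" position by position:
  Position 0: 'a' vs 'd' => DIFFER
  Position 1: 'e' vs 'e' => same
  Position 2: 'b' vs 'b' => same
  Position 3: 'b' vs 'e' => DIFFER
  Position 4: 'b' vs 'b' => same
  Position 5: 'e' vs 'b' => DIFFER
  Position 6: 'e' vs 'a' => DIFFER
Positions that differ: 4

4


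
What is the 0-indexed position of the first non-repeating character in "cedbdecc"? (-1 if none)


Input: cedbdecc
Character frequencies:
  'b': 1
  'c': 3
  'd': 2
  'e': 2
Scanning left to right for freq == 1:
  Position 0 ('c'): freq=3, skip
  Position 1 ('e'): freq=2, skip
  Position 2 ('d'): freq=2, skip
  Position 3 ('b'): unique! => answer = 3

3


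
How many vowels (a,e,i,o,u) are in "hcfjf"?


Input: hcfjf
Checking each character:
  'h' at position 0: consonant
  'c' at position 1: consonant
  'f' at position 2: consonant
  'j' at position 3: consonant
  'f' at position 4: consonant
Total vowels: 0

0


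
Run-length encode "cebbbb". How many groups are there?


Input: cebbbb
Scanning for consecutive runs:
  Group 1: 'c' x 1 (positions 0-0)
  Group 2: 'e' x 1 (positions 1-1)
  Group 3: 'b' x 4 (positions 2-5)
Total groups: 3

3


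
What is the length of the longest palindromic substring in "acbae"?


Input: "acbae"
Checking substrings for palindromes:
  No multi-char palindromic substrings found
Longest palindromic substring: "a" with length 1

1


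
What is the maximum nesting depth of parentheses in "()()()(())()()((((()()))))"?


Input: "()()()(())()()((((()()))))"
Tracking depth:
  Position 0 '(': depth becomes 1
  Position 1 ')': depth becomes 0
  Position 2 '(': depth becomes 1
  Position 3 ')': depth becomes 0
  Position 4 '(': depth becomes 1
  Position 5 ')': depth becomes 0
  Position 6 '(': depth becomes 1
  Position 7 '(': depth becomes 2
  Position 8 ')': depth becomes 1
  Position 9 ')': depth becomes 0
  Position 10 '(': depth becomes 1
  Position 11 ')': depth becomes 0
  Position 12 '(': depth becomes 1
  Position 13 ')': depth becomes 0
  Position 14 '(': depth becomes 1
  Position 15 '(': depth becomes 2
  Position 16 '(': depth becomes 3
  Position 17 '(': depth becomes 4
  Position 18 '(': depth becomes 5
  Position 19 ')': depth becomes 4
  Position 20 '(': depth becomes 5
  Position 21 ')': depth becomes 4
  Position 22 ')': depth becomes 3
  Position 23 ')': depth becomes 2
  Position 24 ')': depth becomes 1
  Position 25 ')': depth becomes 0
Maximum depth reached: 5

5


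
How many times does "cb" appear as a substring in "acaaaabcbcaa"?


Searching for "cb" in "acaaaabcbcaa"
Scanning each position:
  Position 0: "ac" => no
  Position 1: "ca" => no
  Position 2: "aa" => no
  Position 3: "aa" => no
  Position 4: "aa" => no
  Position 5: "ab" => no
  Position 6: "bc" => no
  Position 7: "cb" => MATCH
  Position 8: "bc" => no
  Position 9: "ca" => no
  Position 10: "aa" => no
Total occurrences: 1

1


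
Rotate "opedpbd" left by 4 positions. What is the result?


Input: "opedpbd", rotate left by 4
First 4 characters: "oped"
Remaining characters: "pbd"
Concatenate remaining + first: "pbd" + "oped" = "pbdoped"

pbdoped


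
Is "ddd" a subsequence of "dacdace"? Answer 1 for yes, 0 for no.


Check if "ddd" is a subsequence of "dacdace"
Greedy scan:
  Position 0 ('d'): matches sub[0] = 'd'
  Position 1 ('a'): no match needed
  Position 2 ('c'): no match needed
  Position 3 ('d'): matches sub[1] = 'd'
  Position 4 ('a'): no match needed
  Position 5 ('c'): no match needed
  Position 6 ('e'): no match needed
Only matched 2/3 characters => not a subsequence

0


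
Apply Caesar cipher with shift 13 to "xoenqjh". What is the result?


Caesar cipher: shift "xoenqjh" by 13
  'x' (pos 23) + 13 = pos 10 = 'k'
  'o' (pos 14) + 13 = pos 1 = 'b'
  'e' (pos 4) + 13 = pos 17 = 'r'
  'n' (pos 13) + 13 = pos 0 = 'a'
  'q' (pos 16) + 13 = pos 3 = 'd'
  'j' (pos 9) + 13 = pos 22 = 'w'
  'h' (pos 7) + 13 = pos 20 = 'u'
Result: kbradwu

kbradwu


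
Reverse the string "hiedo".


Input: hiedo
Reading characters right to left:
  Position 4: 'o'
  Position 3: 'd'
  Position 2: 'e'
  Position 1: 'i'
  Position 0: 'h'
Reversed: odeih

odeih


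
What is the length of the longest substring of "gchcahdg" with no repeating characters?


Input: "gchcahdg"
Sliding window (track last position of each char):
  Position 0 ('g'): window [0,0] length 1 -- new best
  Position 1 ('c'): window [0,1] length 2 -- new best
  Position 2 ('h'): window [0,2] length 3 -- new best
  Position 3 ('c'): repeat (last at 1), move window start to 2
  Position 3 ('c'): window [2,3] length 2
  Position 4 ('a'): window [2,4] length 3
  Position 5 ('h'): repeat (last at 2), move window start to 3
  Position 5 ('h'): window [3,5] length 3
  Position 6 ('d'): window [3,6] length 4 -- new best
  Position 7 ('g'): window [3,7] length 5 -- new best
Longest substring with no repeats: "cahdg" with length 5

5


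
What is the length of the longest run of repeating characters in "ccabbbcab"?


Input: "ccabbbcab"
Scanning for longest run:
  Position 1 ('c'): continues run of 'c', length=2
  Position 2 ('a'): new char, reset run to 1
  Position 3 ('b'): new char, reset run to 1
  Position 4 ('b'): continues run of 'b', length=2
  Position 5 ('b'): continues run of 'b', length=3
  Position 6 ('c'): new char, reset run to 1
  Position 7 ('a'): new char, reset run to 1
  Position 8 ('b'): new char, reset run to 1
Longest run: 'b' with length 3

3


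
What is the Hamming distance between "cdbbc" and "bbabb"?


Comparing "cdbbc" and "bbabb" position by position:
  Position 0: 'c' vs 'b' => differ
  Position 1: 'd' vs 'b' => differ
  Position 2: 'b' vs 'a' => differ
  Position 3: 'b' vs 'b' => same
  Position 4: 'c' vs 'b' => differ
Total differences (Hamming distance): 4

4


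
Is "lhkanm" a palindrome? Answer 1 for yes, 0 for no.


Input: lhkanm
Reversed: mnakhl
  Compare pos 0 ('l') with pos 5 ('m'): MISMATCH
  Compare pos 1 ('h') with pos 4 ('n'): MISMATCH
  Compare pos 2 ('k') with pos 3 ('a'): MISMATCH
Result: not a palindrome

0


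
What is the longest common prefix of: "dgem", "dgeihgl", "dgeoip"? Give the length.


Words: dgem, dgeihgl, dgeoip
  Position 0: all 'd' => match
  Position 1: all 'g' => match
  Position 2: all 'e' => match
  Position 3: ('m', 'i', 'o') => mismatch, stop
LCP = "dge" (length 3)

3


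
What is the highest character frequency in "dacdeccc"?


Input: dacdeccc
Character counts:
  'a': 1
  'c': 4
  'd': 2
  'e': 1
Maximum frequency: 4

4


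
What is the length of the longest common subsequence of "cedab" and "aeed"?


LCS of "cedab" and "aeed"
DP table:
           a    e    e    d
      0    0    0    0    0
  c   0    0    0    0    0
  e   0    0    1    1    1
  d   0    0    1    1    2
  a   0    1    1    1    2
  b   0    1    1    1    2
LCS length = dp[5][4] = 2

2


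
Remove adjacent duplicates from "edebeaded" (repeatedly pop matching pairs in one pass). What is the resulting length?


Input: edebeaded
Stack-based adjacent duplicate removal:
  Read 'e': push. Stack: e
  Read 'd': push. Stack: ed
  Read 'e': push. Stack: ede
  Read 'b': push. Stack: edeb
  Read 'e': push. Stack: edebe
  Read 'a': push. Stack: edebea
  Read 'd': push. Stack: edebead
  Read 'e': push. Stack: edebeade
  Read 'd': push. Stack: edebeaded
Final stack: "edebeaded" (length 9)

9


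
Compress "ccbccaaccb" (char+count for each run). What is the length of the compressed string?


Input: ccbccaaccb
Runs:
  'c' x 2 => "c2"
  'b' x 1 => "b1"
  'c' x 2 => "c2"
  'a' x 2 => "a2"
  'c' x 2 => "c2"
  'b' x 1 => "b1"
Compressed: "c2b1c2a2c2b1"
Compressed length: 12

12


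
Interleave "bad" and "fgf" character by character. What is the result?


Interleaving "bad" and "fgf":
  Position 0: 'b' from first, 'f' from second => "bf"
  Position 1: 'a' from first, 'g' from second => "ag"
  Position 2: 'd' from first, 'f' from second => "df"
Result: bfagdf

bfagdf


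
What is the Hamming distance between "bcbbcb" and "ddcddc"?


Comparing "bcbbcb" and "ddcddc" position by position:
  Position 0: 'b' vs 'd' => differ
  Position 1: 'c' vs 'd' => differ
  Position 2: 'b' vs 'c' => differ
  Position 3: 'b' vs 'd' => differ
  Position 4: 'c' vs 'd' => differ
  Position 5: 'b' vs 'c' => differ
Total differences (Hamming distance): 6

6


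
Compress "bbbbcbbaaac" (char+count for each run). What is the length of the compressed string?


Input: bbbbcbbaaac
Runs:
  'b' x 4 => "b4"
  'c' x 1 => "c1"
  'b' x 2 => "b2"
  'a' x 3 => "a3"
  'c' x 1 => "c1"
Compressed: "b4c1b2a3c1"
Compressed length: 10

10


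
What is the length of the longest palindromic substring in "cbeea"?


Input: "cbeea"
Checking substrings for palindromes:
  [2:4] "ee" (len 2) => palindrome
Longest palindromic substring: "ee" with length 2

2


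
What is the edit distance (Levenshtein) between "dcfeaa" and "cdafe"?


Computing edit distance: "dcfeaa" -> "cdafe"
DP table:
           c    d    a    f    e
      0    1    2    3    4    5
  d   1    1    1    2    3    4
  c   2    1    2    2    3    4
  f   3    2    2    3    2    3
  e   4    3    3    3    3    2
  a   5    4    4    3    4    3
  a   6    5    5    4    4    4
Edit distance = dp[6][5] = 4

4


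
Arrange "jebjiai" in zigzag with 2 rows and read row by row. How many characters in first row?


Zigzag "jebjiai" into 2 rows:
Placing characters:
  'j' => row 0
  'e' => row 1
  'b' => row 0
  'j' => row 1
  'i' => row 0
  'a' => row 1
  'i' => row 0
Rows:
  Row 0: "jbii"
  Row 1: "eja"
First row length: 4

4


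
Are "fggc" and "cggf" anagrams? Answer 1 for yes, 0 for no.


Strings: "fggc", "cggf"
Sorted first:  cfgg
Sorted second: cfgg
Sorted forms match => anagrams

1


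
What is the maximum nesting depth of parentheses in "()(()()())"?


Input: "()(()()())"
Tracking depth:
  Position 0 '(': depth becomes 1
  Position 1 ')': depth becomes 0
  Position 2 '(': depth becomes 1
  Position 3 '(': depth becomes 2
  Position 4 ')': depth becomes 1
  Position 5 '(': depth becomes 2
  Position 6 ')': depth becomes 1
  Position 7 '(': depth becomes 2
  Position 8 ')': depth becomes 1
  Position 9 ')': depth becomes 0
Maximum depth reached: 2

2


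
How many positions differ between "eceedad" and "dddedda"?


Comparing "eceedad" and "dddedda" position by position:
  Position 0: 'e' vs 'd' => DIFFER
  Position 1: 'c' vs 'd' => DIFFER
  Position 2: 'e' vs 'd' => DIFFER
  Position 3: 'e' vs 'e' => same
  Position 4: 'd' vs 'd' => same
  Position 5: 'a' vs 'd' => DIFFER
  Position 6: 'd' vs 'a' => DIFFER
Positions that differ: 5

5
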